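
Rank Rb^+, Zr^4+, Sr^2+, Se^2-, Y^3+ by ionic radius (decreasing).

All of these have 36 electrons (isoelectronic). With the same electron cloud, the ion with the most protons pulls it in tightest. Nuclear charges: Zr^4+ (Z=40), Y^3+ (Z=39), Sr^2+ (Z=38), Rb^+ (Z=37), Se^2- (Z=34). Highest Z is smallest.

Se^2- > Rb^+ > Sr^2+ > Y^3+ > Zr^4+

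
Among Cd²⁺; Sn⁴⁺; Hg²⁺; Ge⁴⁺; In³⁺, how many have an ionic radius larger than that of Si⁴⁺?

Electron counts and nuclear charges: Si⁴⁺ (Z=14, 10 e⁻), Ge⁴⁺ (Z=32, 28 e⁻), Sn⁴⁺ (Z=50, 46 e⁻), In³⁺ (Z=49, 46 e⁻), Cd²⁺ (Z=48, 46 e⁻), Hg²⁺ (Z=80, 78 e⁻). Si⁴⁺ < Ge⁴⁺ (same group, 1 shell fewer); Ge⁴⁺ < Sn⁴⁺ (same group, period 4 vs 5); Sn⁴⁺ < In³⁺ (isoelectronic, higher Z=50 is smaller); In³⁺ < Cd²⁺ (isoelectronic, higher Z=49 is smaller); Cd²⁺ < Hg²⁺ (same group, period 5 vs 6).
Ordering all of them (including Si⁴⁺) by radius gives Si⁴⁺ < Ge⁴⁺ < Sn⁴⁺ < In³⁺ < Cd²⁺ < Hg²⁺. Count: 5.

5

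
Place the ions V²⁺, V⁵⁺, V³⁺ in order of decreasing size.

V²⁺ > V³⁺ > V⁵⁺

For a single element, ionic radius drops as positive charge rises — V⁵⁺ < V²⁺.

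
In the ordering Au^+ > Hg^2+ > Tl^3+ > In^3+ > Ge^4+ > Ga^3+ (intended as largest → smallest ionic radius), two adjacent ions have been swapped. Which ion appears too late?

Ga^3+

The pair Ge^4+, Ga^3+ is the wrong way round — both have 28 electrons but Z(Ge)=32 > Z(Ga)=31, so Ge^4+ should be the smaller of the two. All other adjacent pairs agree with periodic trends, so Ga^3+ is the misplaced ion.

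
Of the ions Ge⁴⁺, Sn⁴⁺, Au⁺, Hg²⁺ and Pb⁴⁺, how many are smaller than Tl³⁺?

3

First list Z and electron count for each: Ge⁴⁺ has 28 e⁻ (Z=32), Sn⁴⁺ has 46 e⁻ (Z=50), Pb⁴⁺ has 78 e⁻ (Z=82), Tl³⁺ has 78 e⁻ (Z=81), Hg²⁺ has 78 e⁻ (Z=80), Au⁺ has 78 e⁻ (Z=79). Ge⁴⁺ < Sn⁴⁺ (same group, 1 shell fewer); Sn⁴⁺ < Pb⁴⁺ (same group, 1 shell fewer); Pb⁴⁺ < Tl³⁺ (isoelectronic, higher Z=82 is smaller); Tl³⁺ < Hg²⁺ (both 78 e⁻, Z=81>80); Hg²⁺ < Au⁺ (both 78 e⁻, Z=80>79).
Ordering all of them (including Tl³⁺) by radius gives Ge⁴⁺ < Sn⁴⁺ < Pb⁴⁺ < Tl³⁺ < Hg²⁺ < Au⁺. Count: 3.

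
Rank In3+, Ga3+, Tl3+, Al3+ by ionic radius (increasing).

Al3+ < Ga3+ < In3+ < Tl3+

These ions sit in one column with identical charge. Each step down the periodic table adds a principal shell, increasing the radius.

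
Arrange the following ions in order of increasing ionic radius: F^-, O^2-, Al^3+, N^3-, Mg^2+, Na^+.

Al^3+ < Mg^2+ < Na^+ < F^- < O^2- < N^3-

All of these have 10 electrons (isoelectronic). With the same electron cloud, the ion with the most protons pulls it in tightest. Nuclear charges: Al^3+ (Z=13), Mg^2+ (Z=12), Na^+ (Z=11), F^- (Z=9), O^2- (Z=8), N^3- (Z=7). Highest Z is smallest.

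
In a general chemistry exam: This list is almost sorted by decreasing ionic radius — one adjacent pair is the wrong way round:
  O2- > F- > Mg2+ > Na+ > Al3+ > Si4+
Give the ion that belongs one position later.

Check each adjacent pair. Mg2+ and Na+ are reversed: Mg2+ and Na+ share 10 electrons; the higher nuclear charge on Mg (Z=12) contracts it more, so Mg2+ < Na+. No other neighbouring pair contradicts the periodic trends, so Mg2+ is the ion listed too early.

Mg2+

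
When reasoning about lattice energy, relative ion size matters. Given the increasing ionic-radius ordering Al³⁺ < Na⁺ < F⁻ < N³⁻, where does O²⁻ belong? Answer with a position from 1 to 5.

4

Each ion has 10 electrons. The ranking follows nuclear charge in reverse — greater Z gives a smaller radius. Al³⁺ (Z=13), Na⁺ (Z=11), F⁻ (Z=9), O²⁻ (Z=8), N³⁻ (Z=7).
Putting O²⁻ in gives Al³⁺ < Na⁺ < F⁻ < O²⁻ < N³⁻; it lands at slot 4.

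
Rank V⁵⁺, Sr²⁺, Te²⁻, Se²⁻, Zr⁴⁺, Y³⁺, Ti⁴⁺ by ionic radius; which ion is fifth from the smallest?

V⁵⁺ has 18 e⁻ (Z=23), Ti⁴⁺ has 18 e⁻ (Z=22), Zr⁴⁺ has 36 e⁻ (Z=40), Y³⁺ has 36 e⁻ (Z=39), Sr²⁺ has 36 e⁻ (Z=38), Se²⁻ has 36 e⁻ (Z=34), Te²⁻ has 54 e⁻ (Z=52). V⁵⁺ < Ti⁴⁺ (both 18 e⁻, Z=23>22); Ti⁴⁺ < Zr⁴⁺ (same group, 1 shell fewer); Zr⁴⁺ < Y³⁺ (isoelectronic, higher Z=40 is smaller); Y³⁺ < Sr²⁺ (both 36 e⁻, Z=39>38); Sr²⁺ < Se²⁻ (both 36 e⁻, Z=38>34); Se²⁻ < Te²⁻ (same group, 1 shell fewer).
Full ascending order: V⁵⁺ < Ti⁴⁺ < Zr⁴⁺ < Y³⁺ < Sr²⁺ < Se²⁻ < Te²⁻. Counting from the smallest, position 5 is Sr²⁺.

Sr²⁺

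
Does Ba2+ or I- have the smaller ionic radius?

Isoelectronic series (54 e⁻ each). Size is set by nuclear charge: more protons means a smaller ion. Ba2+ (Z=56), I- (Z=53).

Ba2+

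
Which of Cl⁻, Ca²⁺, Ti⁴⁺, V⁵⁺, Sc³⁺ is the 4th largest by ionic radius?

Each ion has 18 electrons. The ranking follows nuclear charge in reverse — greater Z gives a smaller radius. V⁵⁺ (Z=23), Ti⁴⁺ (Z=22), Sc³⁺ (Z=21), Ca²⁺ (Z=20), Cl⁻ (Z=17).
So the order is V⁵⁺ < Ti⁴⁺ < Sc³⁺ < Ca²⁺ < Cl⁻; the 4th-largest ion is Ti⁴⁺.

Ti⁴⁺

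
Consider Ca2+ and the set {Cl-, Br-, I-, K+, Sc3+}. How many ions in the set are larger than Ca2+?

4

Sc3+ (Z=21, 18 e⁻), Ca2+ (Z=20, 18 e⁻), K+ (Z=19, 18 e⁻), Cl- (Z=17, 18 e⁻), Br- (Z=35, 36 e⁻), I- (Z=53, 54 e⁻). Sc3+ < Ca2+ (both 18 e⁻, Z=21>20); Ca2+ < K+ (isoelectronic, higher Z=20 is smaller); K+ < Cl- (both 18 e⁻, Z=19>17); Cl- < Br- (same group, 1 shell fewer); Br- < I- (same group, 1 shell fewer).
Ordering all of them (including Ca2+) by radius gives Sc3+ < Ca2+ < K+ < Cl- < Br- < I-. Count: 4.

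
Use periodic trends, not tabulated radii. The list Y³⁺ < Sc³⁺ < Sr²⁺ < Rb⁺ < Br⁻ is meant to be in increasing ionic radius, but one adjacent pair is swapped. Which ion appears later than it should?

Sc³⁺

Compare adjacent ions: same group and charge — period 4 sits above period 5, so Sc³⁺ is smaller — yet in this increasing list Y³⁺ sits before Sc³⁺. Nothing else is reversed, so Sc³⁺ should move one place to the left.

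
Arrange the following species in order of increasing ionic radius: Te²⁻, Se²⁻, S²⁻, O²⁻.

O²⁻ < S²⁻ < Se²⁻ < Te²⁻

All are in the same group with charge -2. Radius grows down the group as n (the outermost shell) increases.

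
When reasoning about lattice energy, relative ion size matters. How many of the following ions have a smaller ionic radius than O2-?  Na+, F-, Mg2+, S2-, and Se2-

Tabulating Z and e⁻: Mg2+: 10 e⁻, Z=12, Na+: 10 e⁻, Z=11, F-: 10 e⁻, Z=9, O2-: 10 e⁻, Z=8, S2-: 18 e⁻, Z=16, Se2-: 36 e⁻, Z=34. Mg2+ < Na+ (both 10 e⁻, Z=12>11); Na+ < F- (both 10 e⁻, Z=11>9); F- < O2- (isoelectronic, higher Z=9 is smaller); O2- < S2- (same group, 1 shell fewer); S2- < Se2- (same group, period 3 vs 4).
Overall: Mg2+ < Na+ < F- < O2- < S2- < Se2-. O2- has 3 below it and 2 above. Count: 3.

3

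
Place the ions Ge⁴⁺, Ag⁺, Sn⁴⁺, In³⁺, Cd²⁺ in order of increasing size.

First list Z and electron count for each: Ge⁴⁺ (Z=32, 28 e⁻), Sn⁴⁺ (Z=50, 46 e⁻), In³⁺ (Z=49, 46 e⁻), Cd²⁺ (Z=48, 46 e⁻), Ag⁺ (Z=47, 46 e⁻). Ge⁴⁺ < Sn⁴⁺ (same group, 1 shell fewer); Sn⁴⁺ < In³⁺ (isoelectronic, higher Z=50 is smaller); In³⁺ < Cd²⁺ (both 46 e⁻, Z=49>48); Cd²⁺ < Ag⁺ (both 46 e⁻, Z=48>47).

Ge⁴⁺ < Sn⁴⁺ < In³⁺ < Cd²⁺ < Ag⁺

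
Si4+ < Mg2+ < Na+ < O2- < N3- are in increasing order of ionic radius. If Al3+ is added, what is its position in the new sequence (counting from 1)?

These species are isoelectronic with 10 electrons. The only difference is the number of protons: Si4+ (Z=14), Al3+ (Z=13), Mg2+ (Z=12), Na+ (Z=11), O2- (Z=8), N3- (Z=7). The strongest nuclear pull (Si4+) gives the smallest ion.
Merged order: Si4+ < Al3+ < Mg2+ < Na+ < O2- < N3- — Al3+ is number 2.

2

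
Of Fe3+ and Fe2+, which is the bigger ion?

These are all Fe ions. Removing more electrons (higher positive charge) pulls the remaining electrons in closer, so Fe3+ is smallest and Fe2+ is largest.

Fe2+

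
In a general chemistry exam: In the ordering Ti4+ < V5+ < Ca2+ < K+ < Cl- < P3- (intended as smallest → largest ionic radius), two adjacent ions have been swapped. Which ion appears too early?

Ti4+

Check each adjacent pair. Ti4+ and V5+ are reversed: they are isoelectronic (18 e⁻) and V has more protons than Ti (23 vs 22), making V5+ smaller. No other neighbouring pair contradicts the periodic trends, so Ti4+ is the ion listed too early.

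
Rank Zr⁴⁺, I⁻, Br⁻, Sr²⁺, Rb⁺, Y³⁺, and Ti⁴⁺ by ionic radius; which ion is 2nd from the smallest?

Zr⁴⁺

Ti⁴⁺ (Z=22, 18 e⁻), Zr⁴⁺ (Z=40, 36 e⁻), Y³⁺ (Z=39, 36 e⁻), Sr²⁺ (Z=38, 36 e⁻), Rb⁺ (Z=37, 36 e⁻), Br⁻ (Z=35, 36 e⁻), I⁻ (Z=53, 54 e⁻). Ti⁴⁺ < Zr⁴⁺ (same group, 1 shell fewer); Zr⁴⁺ < Y³⁺ (both 36 e⁻, Z=40>39); Y³⁺ < Sr²⁺ (both 36 e⁻, Z=39>38); Sr²⁺ < Rb⁺ (both 36 e⁻, Z=38>37); Rb⁺ < Br⁻ (both 36 e⁻, Z=37>35); Br⁻ < I⁻ (same group, period 4 vs 5).
Ordering: Ti⁴⁺ < Zr⁴⁺ < Y³⁺ < Sr²⁺ < Rb⁺ < Br⁻ < I⁻. The 2nd smallest is Zr⁴⁺.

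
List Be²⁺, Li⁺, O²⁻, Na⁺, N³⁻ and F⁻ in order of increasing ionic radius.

Be²⁺ < Li⁺ < Na⁺ < F⁻ < O²⁻ < N³⁻

First list Z and electron count for each: Be²⁺: 2 e⁻, Z=4, Li⁺: 2 e⁻, Z=3, Na⁺: 10 e⁻, Z=11, F⁻: 10 e⁻, Z=9, O²⁻: 10 e⁻, Z=8, N³⁻: 10 e⁻, Z=7. Be²⁺ < Li⁺ (both 2 e⁻, Z=4>3); Li⁺ < Na⁺ (same group, 1 shell fewer); Na⁺ < F⁻ (isoelectronic, higher Z=11 is smaller); F⁻ < O²⁻ (isoelectronic, higher Z=9 is smaller); O²⁻ < N³⁻ (isoelectronic, higher Z=8 is smaller).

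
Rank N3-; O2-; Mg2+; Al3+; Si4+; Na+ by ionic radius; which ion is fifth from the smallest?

All of these have 10 electrons (isoelectronic). With the same electron cloud, the ion with the most protons pulls it in tightest. Nuclear charges: Si4+ (Z=14), Al3+ (Z=13), Mg2+ (Z=12), Na+ (Z=11), O2- (Z=8), N3- (Z=7). Highest Z is smallest.
Full ascending order: Si4+ < Al3+ < Mg2+ < Na+ < O2- < N3-. Counting from the smallest, position 5 is O2-.

O2-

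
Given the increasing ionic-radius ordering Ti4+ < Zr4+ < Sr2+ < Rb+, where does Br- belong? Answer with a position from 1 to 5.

5

First list Z and electron count for each: Ti4+ (Z=22, 18 e⁻), Zr4+ (Z=40, 36 e⁻), Sr2+ (Z=38, 36 e⁻), Rb+ (Z=37, 36 e⁻), Br- (Z=35, 36 e⁻). Ti4+ < Zr4+ (same group, 1 shell fewer); Zr4+ < Sr2+ (isoelectronic, higher Z=40 is smaller); Sr2+ < Rb+ (both 36 e⁻, Z=38>37); Rb+ < Br- (isoelectronic, higher Z=37 is smaller).
Merged order: Ti4+ < Zr4+ < Sr2+ < Rb+ < Br- — Br- is number 5.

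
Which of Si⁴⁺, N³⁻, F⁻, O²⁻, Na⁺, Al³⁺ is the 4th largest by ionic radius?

Each ion has 10 electrons. The ranking follows nuclear charge in reverse — greater Z gives a smaller radius. Si⁴⁺ (Z=14), Al³⁺ (Z=13), Na⁺ (Z=11), F⁻ (Z=9), O²⁻ (Z=8), N³⁻ (Z=7).
That gives Si⁴⁺ < Al³⁺ < Na⁺ < F⁻ < O²⁻ < N³⁻. From the largest end, number 4 is Na⁺.

Na⁺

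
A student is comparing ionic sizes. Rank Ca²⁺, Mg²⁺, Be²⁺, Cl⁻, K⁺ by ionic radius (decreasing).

Cl⁻ > K⁺ > Ca²⁺ > Mg²⁺ > Be²⁺

Be²⁺: 2 e⁻, Z=4, Mg²⁺: 10 e⁻, Z=12, Ca²⁺: 18 e⁻, Z=20, K⁺: 18 e⁻, Z=19, Cl⁻: 18 e⁻, Z=17. Be²⁺ < Mg²⁺ (same group, period 2 vs 3); Mg²⁺ < Ca²⁺ (same group, 1 shell fewer); Ca²⁺ < K⁺ (isoelectronic, higher Z=20 is smaller); K⁺ < Cl⁻ (isoelectronic, higher Z=19 is smaller).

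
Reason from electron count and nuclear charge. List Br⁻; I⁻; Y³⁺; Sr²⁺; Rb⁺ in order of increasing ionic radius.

Y³⁺: 36 e⁻, Z=39, Sr²⁺: 36 e⁻, Z=38, Rb⁺: 36 e⁻, Z=37, Br⁻: 36 e⁻, Z=35, I⁻: 54 e⁻, Z=53. Y³⁺ < Sr²⁺ (isoelectronic, higher Z=39 is smaller); Sr²⁺ < Rb⁺ (isoelectronic, higher Z=38 is smaller); Rb⁺ < Br⁻ (isoelectronic, higher Z=37 is smaller); Br⁻ < I⁻ (same group, 1 shell fewer).

Y³⁺ < Sr²⁺ < Rb⁺ < Br⁻ < I⁻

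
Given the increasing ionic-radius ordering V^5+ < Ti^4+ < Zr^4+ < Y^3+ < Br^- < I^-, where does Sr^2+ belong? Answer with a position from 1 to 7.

Work out protons and electrons: V^5+: 18 e⁻, Z=23, Ti^4+: 18 e⁻, Z=22, Zr^4+: 36 e⁻, Z=40, Y^3+: 36 e⁻, Z=39, Sr^2+: 36 e⁻, Z=38, Br^-: 36 e⁻, Z=35, I^-: 54 e⁻, Z=53. V^5+ < Ti^4+ (both 18 e⁻, Z=23>22); Ti^4+ < Zr^4+ (same group, 1 shell fewer); Zr^4+ < Y^3+ (both 36 e⁻, Z=40>39); Y^3+ < Sr^2+ (both 36 e⁻, Z=39>38); Sr^2+ < Br^- (isoelectronic, higher Z=38 is smaller); Br^- < I^- (same group, 1 shell fewer).
The complete sequence is V^5+ < Ti^4+ < Zr^4+ < Y^3+ < Sr^2+ < Br^- < I^-. Sr^2+ sits at position 5.

5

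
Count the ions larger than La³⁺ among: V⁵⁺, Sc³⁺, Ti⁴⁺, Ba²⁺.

1

Work out protons and electrons: V⁵⁺ (Z=23, 18 e⁻), Ti⁴⁺ (Z=22, 18 e⁻), Sc³⁺ (Z=21, 18 e⁻), La³⁺ (Z=57, 54 e⁻), Ba²⁺ (Z=56, 54 e⁻). V⁵⁺ < Ti⁴⁺ (isoelectronic, higher Z=23 is smaller); Ti⁴⁺ < Sc³⁺ (isoelectronic, higher Z=22 is smaller); Sc³⁺ < La³⁺ (same group, period 4 vs 6); La³⁺ < Ba²⁺ (isoelectronic, higher Z=57 is smaller).
Ordering all of them (including La³⁺) by radius gives V⁵⁺ < Ti⁴⁺ < Sc³⁺ < La³⁺ < Ba²⁺. That's 1.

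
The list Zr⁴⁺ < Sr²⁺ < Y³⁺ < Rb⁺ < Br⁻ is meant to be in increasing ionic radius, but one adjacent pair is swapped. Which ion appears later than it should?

Check each adjacent pair. Sr²⁺ and Y³⁺ are reversed: they are isoelectronic (36 e⁻) and Y has more protons than Sr (39 vs 38), making Y³⁺ smaller. No other neighbouring pair contradicts the periodic trends, so Y³⁺ is the ion listed too late.

Y³⁺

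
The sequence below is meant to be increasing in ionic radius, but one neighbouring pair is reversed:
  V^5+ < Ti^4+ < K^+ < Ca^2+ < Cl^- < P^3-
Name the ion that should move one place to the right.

K^+

The pair K^+, Ca^2+ is the wrong way round — Ca^2+ and K^+ share 18 electrons; the higher nuclear charge on Ca (Z=20) contracts it more, so Ca^2+ < K^+. All other adjacent pairs agree with periodic trends, so K^+ is the misplaced ion.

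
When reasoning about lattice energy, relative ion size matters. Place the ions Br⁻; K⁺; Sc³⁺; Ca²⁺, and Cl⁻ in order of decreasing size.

Br⁻ > Cl⁻ > K⁺ > Ca²⁺ > Sc³⁺

Work out protons and electrons: Sc³⁺: 18 e⁻, Z=21, Ca²⁺: 18 e⁻, Z=20, K⁺: 18 e⁻, Z=19, Cl⁻: 18 e⁻, Z=17, Br⁻: 36 e⁻, Z=35. Sc³⁺ < Ca²⁺ (isoelectronic, higher Z=21 is smaller); Ca²⁺ < K⁺ (isoelectronic, higher Z=20 is smaller); K⁺ < Cl⁻ (isoelectronic, higher Z=19 is smaller); Cl⁻ < Br⁻ (same group, 1 shell fewer).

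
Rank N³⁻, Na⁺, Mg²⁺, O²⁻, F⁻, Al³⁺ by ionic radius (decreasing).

N³⁻ > O²⁻ > F⁻ > Na⁺ > Mg²⁺ > Al³⁺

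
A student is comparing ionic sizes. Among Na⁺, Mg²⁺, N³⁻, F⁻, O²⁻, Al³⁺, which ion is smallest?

Isoelectronic series (10 e⁻ each). Size is set by nuclear charge: more protons means a smaller ion. Al³⁺ (Z=13), Mg²⁺ (Z=12), Na⁺ (Z=11), F⁻ (Z=9), O²⁻ (Z=8), N³⁻ (Z=7).

Al³⁺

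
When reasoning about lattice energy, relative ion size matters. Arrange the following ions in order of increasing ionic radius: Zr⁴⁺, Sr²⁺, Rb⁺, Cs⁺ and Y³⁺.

Zr⁴⁺ < Y³⁺ < Sr²⁺ < Rb⁺ < Cs⁺

Tabulating Z and e⁻: Zr⁴⁺ (Z=40, 36 e⁻), Y³⁺ (Z=39, 36 e⁻), Sr²⁺ (Z=38, 36 e⁻), Rb⁺ (Z=37, 36 e⁻), Cs⁺ (Z=55, 54 e⁻). Zr⁴⁺ < Y³⁺ (isoelectronic, higher Z=40 is smaller); Y³⁺ < Sr²⁺ (isoelectronic, higher Z=39 is smaller); Sr²⁺ < Rb⁺ (both 36 e⁻, Z=38>37); Rb⁺ < Cs⁺ (same group, 1 shell fewer).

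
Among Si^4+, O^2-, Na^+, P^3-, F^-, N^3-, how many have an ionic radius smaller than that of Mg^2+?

1

Work out protons and electrons: Si^4+ (Z=14, 10 e⁻), Mg^2+ (Z=12, 10 e⁻), Na^+ (Z=11, 10 e⁻), F^- (Z=9, 10 e⁻), O^2- (Z=8, 10 e⁻), N^3- (Z=7, 10 e⁻), P^3- (Z=15, 18 e⁻). Si^4+ < Mg^2+ (both 10 e⁻, Z=14>12); Mg^2+ < Na^+ (both 10 e⁻, Z=12>11); Na^+ < F^- (both 10 e⁻, Z=11>9); F^- < O^2- (isoelectronic, higher Z=9 is smaller); O^2- < N^3- (isoelectronic, higher Z=8 is smaller); N^3- < P^3- (same group, 1 shell fewer).
Overall: Si^4+ < Mg^2+ < Na^+ < F^- < O^2- < N^3- < P^3-. Mg^2+ has 1 below it and 5 above. That's 1.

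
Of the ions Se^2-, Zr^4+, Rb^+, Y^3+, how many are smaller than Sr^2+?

All of these have 36 electrons (isoelectronic). With the same electron cloud, the ion with the most protons pulls it in tightest. Nuclear charges: Zr^4+ (Z=40), Y^3+ (Z=39), Sr^2+ (Z=38), Rb^+ (Z=37), Se^2- (Z=34). Highest Z is smallest.
Placing each against Sr^2+: smaller — Zr^4+, Y^3+; larger — Rb^+, Se^2-. That's 2.

2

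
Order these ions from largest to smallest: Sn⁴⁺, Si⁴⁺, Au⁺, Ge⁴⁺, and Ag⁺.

Electron counts and nuclear charges: Si⁴⁺: 10 e⁻, Z=14, Ge⁴⁺: 28 e⁻, Z=32, Sn⁴⁺: 46 e⁻, Z=50, Ag⁺: 46 e⁻, Z=47, Au⁺: 78 e⁻, Z=79. Si⁴⁺ < Ge⁴⁺ (same group, 1 shell fewer); Ge⁴⁺ < Sn⁴⁺ (same group, period 4 vs 5); Sn⁴⁺ < Ag⁺ (both 46 e⁻, Z=50>47); Ag⁺ < Au⁺ (same group, period 5 vs 6).

Au⁺ > Ag⁺ > Sn⁴⁺ > Ge⁴⁺ > Si⁴⁺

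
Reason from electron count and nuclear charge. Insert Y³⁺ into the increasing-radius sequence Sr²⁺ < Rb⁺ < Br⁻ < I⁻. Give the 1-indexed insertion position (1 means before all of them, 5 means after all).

Y³⁺: 36 e⁻, Z=39, Sr²⁺: 36 e⁻, Z=38, Rb⁺: 36 e⁻, Z=37, Br⁻: 36 e⁻, Z=35, I⁻: 54 e⁻, Z=53. Y³⁺ < Sr²⁺ (both 36 e⁻, Z=39>38); Sr²⁺ < Rb⁺ (both 36 e⁻, Z=38>37); Rb⁺ < Br⁻ (isoelectronic, higher Z=37 is smaller); Br⁻ < I⁻ (same group, period 4 vs 5).
The complete sequence is Y³⁺ < Sr²⁺ < Rb⁺ < Br⁻ < I⁻. Y³⁺ sits at position 1.

1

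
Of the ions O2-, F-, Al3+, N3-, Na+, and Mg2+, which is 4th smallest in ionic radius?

Each ion has 10 electrons. The ranking follows nuclear charge in reverse — greater Z gives a smaller radius. Al3+ (Z=13), Mg2+ (Z=12), Na+ (Z=11), F- (Z=9), O2- (Z=8), N3- (Z=7).
That gives Al3+ < Mg2+ < Na+ < F- < O2- < N3-. From the smallest end, number 4 is F-.

F-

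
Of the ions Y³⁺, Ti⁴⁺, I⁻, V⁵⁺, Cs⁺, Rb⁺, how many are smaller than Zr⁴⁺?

Work out protons and electrons: V⁵⁺: 18 e⁻, Z=23, Ti⁴⁺: 18 e⁻, Z=22, Zr⁴⁺: 36 e⁻, Z=40, Y³⁺: 36 e⁻, Z=39, Rb⁺: 36 e⁻, Z=37, Cs⁺: 54 e⁻, Z=55, I⁻: 54 e⁻, Z=53. V⁵⁺ < Ti⁴⁺ (isoelectronic, higher Z=23 is smaller); Ti⁴⁺ < Zr⁴⁺ (same group, period 4 vs 5); Zr⁴⁺ < Y³⁺ (isoelectronic, higher Z=40 is smaller); Y³⁺ < Rb⁺ (isoelectronic, higher Z=39 is smaller); Rb⁺ < Cs⁺ (same group, period 5 vs 6); Cs⁺ < I⁻ (both 54 e⁻, Z=55>53).
Overall: V⁵⁺ < Ti⁴⁺ < Zr⁴⁺ < Y³⁺ < Rb⁺ < Cs⁺ < I⁻. Zr⁴⁺ has 2 below it and 4 above. Count: 2.

2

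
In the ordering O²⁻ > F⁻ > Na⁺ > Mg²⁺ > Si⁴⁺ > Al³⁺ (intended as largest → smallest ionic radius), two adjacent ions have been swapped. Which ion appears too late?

The pair Si⁴⁺, Al³⁺ is the wrong way round — they are isoelectronic (10 e⁻) and Si has more protons than Al (14 vs 13), making Si⁴⁺ smaller. All other adjacent pairs agree with periodic trends, so Al³⁺ is the misplaced ion.

Al³⁺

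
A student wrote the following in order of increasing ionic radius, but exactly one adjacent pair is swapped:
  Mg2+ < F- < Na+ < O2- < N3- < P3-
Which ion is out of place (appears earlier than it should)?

Scanning neighbour by neighbour, only F-/Na+ violates a trend: Na+ and F- share 10 electrons; the higher nuclear charge on Na (Z=11) contracts it more, so Na+ < F-. That makes F- the one sitting a position early relative to where it belongs.

F-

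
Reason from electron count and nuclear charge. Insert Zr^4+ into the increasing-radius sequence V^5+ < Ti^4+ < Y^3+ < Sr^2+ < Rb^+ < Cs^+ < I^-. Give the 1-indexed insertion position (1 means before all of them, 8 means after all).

Work out protons and electrons: V^5+: 18 e⁻, Z=23, Ti^4+: 18 e⁻, Z=22, Zr^4+: 36 e⁻, Z=40, Y^3+: 36 e⁻, Z=39, Sr^2+: 36 e⁻, Z=38, Rb^+: 36 e⁻, Z=37, Cs^+: 54 e⁻, Z=55, I^-: 54 e⁻, Z=53. V^5+ < Ti^4+ (isoelectronic, higher Z=23 is smaller); Ti^4+ < Zr^4+ (same group, period 4 vs 5); Zr^4+ < Y^3+ (both 36 e⁻, Z=40>39); Y^3+ < Sr^2+ (both 36 e⁻, Z=39>38); Sr^2+ < Rb^+ (isoelectronic, higher Z=38 is smaller); Rb^+ < Cs^+ (same group, period 5 vs 6); Cs^+ < I^- (both 54 e⁻, Z=55>53).
Merged order: V^5+ < Ti^4+ < Zr^4+ < Y^3+ < Sr^2+ < Rb^+ < Cs^+ < I^- — Zr^4+ is number 3.

3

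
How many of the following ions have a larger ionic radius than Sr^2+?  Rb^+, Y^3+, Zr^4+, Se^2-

Isoelectronic series (36 e⁻ each). Size is set by nuclear charge: more protons means a smaller ion. Zr^4+ (Z=40), Y^3+ (Z=39), Sr^2+ (Z=38), Rb^+ (Z=37), Se^2- (Z=34).
Placing each against Sr^2+: smaller — Zr^4+, Y^3+; larger — Rb^+, Se^2-. So 2 are larger.

2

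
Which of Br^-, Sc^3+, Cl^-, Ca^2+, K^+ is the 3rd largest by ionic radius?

Sc^3+ (Z=21, 18 e⁻), Ca^2+ (Z=20, 18 e⁻), K^+ (Z=19, 18 e⁻), Cl^- (Z=17, 18 e⁻), Br^- (Z=35, 36 e⁻). Sc^3+ < Ca^2+ (isoelectronic, higher Z=21 is smaller); Ca^2+ < K^+ (isoelectronic, higher Z=20 is smaller); K^+ < Cl^- (isoelectronic, higher Z=19 is smaller); Cl^- < Br^- (same group, 1 shell fewer).
Full ascending order: Sc^3+ < Ca^2+ < K^+ < Cl^- < Br^-. Counting from the largest, position 3 is K^+.

K^+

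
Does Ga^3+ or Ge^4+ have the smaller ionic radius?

All of these have 28 electrons (isoelectronic). With the same electron cloud, the ion with the most protons pulls it in tightest. Nuclear charges: Ge^4+ (Z=32), Ga^3+ (Z=31). Highest Z is smallest.

Ge^4+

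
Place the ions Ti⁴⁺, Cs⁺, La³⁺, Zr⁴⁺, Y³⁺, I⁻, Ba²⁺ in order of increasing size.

Ti⁴⁺ < Zr⁴⁺ < Y³⁺ < La³⁺ < Ba²⁺ < Cs⁺ < I⁻

Tabulating Z and e⁻: Ti⁴⁺ has 18 e⁻ (Z=22), Zr⁴⁺ has 36 e⁻ (Z=40), Y³⁺ has 36 e⁻ (Z=39), La³⁺ has 54 e⁻ (Z=57), Ba²⁺ has 54 e⁻ (Z=56), Cs⁺ has 54 e⁻ (Z=55), I⁻ has 54 e⁻ (Z=53). Ti⁴⁺ < Zr⁴⁺ (same group, 1 shell fewer); Zr⁴⁺ < Y³⁺ (both 36 e⁻, Z=40>39); Y³⁺ < La³⁺ (same group, 1 shell fewer); La³⁺ < Ba²⁺ (isoelectronic, higher Z=57 is smaller); Ba²⁺ < Cs⁺ (isoelectronic, higher Z=56 is smaller); Cs⁺ < I⁻ (both 54 e⁻, Z=55>53).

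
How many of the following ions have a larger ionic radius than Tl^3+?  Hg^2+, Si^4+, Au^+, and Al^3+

2

First list Z and electron count for each: Si^4+ (Z=14, 10 e⁻), Al^3+ (Z=13, 10 e⁻), Tl^3+ (Z=81, 78 e⁻), Hg^2+ (Z=80, 78 e⁻), Au^+ (Z=79, 78 e⁻). Si^4+ < Al^3+ (both 10 e⁻, Z=14>13); Al^3+ < Tl^3+ (same group, period 3 vs 6); Tl^3+ < Hg^2+ (isoelectronic, higher Z=81 is smaller); Hg^2+ < Au^+ (both 78 e⁻, Z=80>79).
Ordering all of them (including Tl^3+) by radius gives Si^4+ < Al^3+ < Tl^3+ < Hg^2+ < Au^+. Count: 2.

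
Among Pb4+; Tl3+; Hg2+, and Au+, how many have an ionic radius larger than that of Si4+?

First list Z and electron count for each: Si4+ (Z=14, 10 e⁻), Pb4+ (Z=82, 78 e⁻), Tl3+ (Z=81, 78 e⁻), Hg2+ (Z=80, 78 e⁻), Au+ (Z=79, 78 e⁻). Si4+ < Pb4+ (same group, period 3 vs 6); Pb4+ < Tl3+ (both 78 e⁻, Z=82>81); Tl3+ < Hg2+ (both 78 e⁻, Z=81>80); Hg2+ < Au+ (both 78 e⁻, Z=80>79).
Placing each against Si4+: smaller — none; larger — Pb4+, Tl3+, Hg2+, Au+. Count: 4.

4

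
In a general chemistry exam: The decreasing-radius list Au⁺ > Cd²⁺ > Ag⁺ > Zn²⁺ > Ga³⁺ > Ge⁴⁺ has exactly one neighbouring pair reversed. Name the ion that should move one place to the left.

The pair Cd²⁺, Ag⁺ is the wrong way round — they are isoelectronic (46 e⁻) and Cd has more protons than Ag (48 vs 47), making Cd²⁺ smaller. All other adjacent pairs agree with periodic trends, so Ag⁺ is the misplaced ion.

Ag⁺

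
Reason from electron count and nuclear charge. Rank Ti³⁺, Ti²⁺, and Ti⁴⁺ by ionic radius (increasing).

Ti⁴⁺ < Ti³⁺ < Ti²⁺

Same element, different charge: the more highly charged cation has fewer electrons and a greater effective nuclear charge per electron, making Ti⁴⁺ the smallest.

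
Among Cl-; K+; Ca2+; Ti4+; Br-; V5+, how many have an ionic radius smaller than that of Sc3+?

2

Tabulating Z and e⁻: V5+: 18 e⁻, Z=23, Ti4+: 18 e⁻, Z=22, Sc3+: 18 e⁻, Z=21, Ca2+: 18 e⁻, Z=20, K+: 18 e⁻, Z=19, Cl-: 18 e⁻, Z=17, Br-: 36 e⁻, Z=35. V5+ < Ti4+ (both 18 e⁻, Z=23>22); Ti4+ < Sc3+ (both 18 e⁻, Z=22>21); Sc3+ < Ca2+ (isoelectronic, higher Z=21 is smaller); Ca2+ < K+ (isoelectronic, higher Z=20 is smaller); K+ < Cl- (isoelectronic, higher Z=19 is smaller); Cl- < Br- (same group, period 3 vs 4).
Ordering all of them (including Sc3+) by radius gives V5+ < Ti4+ < Sc3+ < Ca2+ < K+ < Cl- < Br-. That's 2.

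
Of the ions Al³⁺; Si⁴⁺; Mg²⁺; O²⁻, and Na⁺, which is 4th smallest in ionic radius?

All of these have 10 electrons (isoelectronic). With the same electron cloud, the ion with the most protons pulls it in tightest. Nuclear charges: Si⁴⁺ (Z=14), Al³⁺ (Z=13), Mg²⁺ (Z=12), Na⁺ (Z=11), O²⁻ (Z=8). Highest Z is smallest.
So the order is Si⁴⁺ < Al³⁺ < Mg²⁺ < Na⁺ < O²⁻; the 4th-smallest ion is Na⁺.

Na⁺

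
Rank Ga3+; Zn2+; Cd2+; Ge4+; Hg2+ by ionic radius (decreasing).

Work out protons and electrons: Ge4+: 28 e⁻, Z=32, Ga3+: 28 e⁻, Z=31, Zn2+: 28 e⁻, Z=30, Cd2+: 46 e⁻, Z=48, Hg2+: 78 e⁻, Z=80. Ge4+ < Ga3+ (both 28 e⁻, Z=32>31); Ga3+ < Zn2+ (both 28 e⁻, Z=31>30); Zn2+ < Cd2+ (same group, 1 shell fewer); Cd2+ < Hg2+ (same group, 1 shell fewer).

Hg2+ > Cd2+ > Zn2+ > Ga3+ > Ge4+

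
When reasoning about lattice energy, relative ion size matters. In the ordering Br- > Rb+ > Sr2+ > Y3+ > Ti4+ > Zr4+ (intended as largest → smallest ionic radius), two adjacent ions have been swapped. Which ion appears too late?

The pair Ti4+, Zr4+ is the wrong way round — both in group 4 with the same charge; Ti4+ (period 4) has the smaller radius. All other adjacent pairs agree with periodic trends, so Zr4+ is the misplaced ion.

Zr4+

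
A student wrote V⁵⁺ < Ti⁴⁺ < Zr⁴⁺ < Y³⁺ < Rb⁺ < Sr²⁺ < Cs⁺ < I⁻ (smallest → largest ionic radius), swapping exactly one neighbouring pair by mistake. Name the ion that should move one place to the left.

Sr²⁺

Scanning neighbour by neighbour, only Rb⁺/Sr²⁺ violates a trend: they are isoelectronic (36 e⁻) and Sr has more protons than Rb (38 vs 37), making Sr²⁺ smaller. That makes Sr²⁺ the one sitting a position late relative to where it belongs.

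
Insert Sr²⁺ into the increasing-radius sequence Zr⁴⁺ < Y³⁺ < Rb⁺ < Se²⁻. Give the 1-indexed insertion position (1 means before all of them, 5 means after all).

All of these have 36 electrons (isoelectronic). With the same electron cloud, the ion with the most protons pulls it in tightest. Nuclear charges: Zr⁴⁺ (Z=40), Y³⁺ (Z=39), Sr²⁺ (Z=38), Rb⁺ (Z=37), Se²⁻ (Z=34). Highest Z is smallest.
With Sr²⁺ included the full order is Zr⁴⁺ < Y³⁺ < Sr²⁺ < Rb⁺ < Se²⁻, so it takes position 3.

3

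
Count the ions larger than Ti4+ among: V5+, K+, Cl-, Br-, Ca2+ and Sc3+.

5

Work out protons and electrons: V5+ (Z=23, 18 e⁻), Ti4+ (Z=22, 18 e⁻), Sc3+ (Z=21, 18 e⁻), Ca2+ (Z=20, 18 e⁻), K+ (Z=19, 18 e⁻), Cl- (Z=17, 18 e⁻), Br- (Z=35, 36 e⁻). V5+ < Ti4+ (both 18 e⁻, Z=23>22); Ti4+ < Sc3+ (isoelectronic, higher Z=22 is smaller); Sc3+ < Ca2+ (both 18 e⁻, Z=21>20); Ca2+ < K+ (both 18 e⁻, Z=20>19); K+ < Cl- (both 18 e⁻, Z=19>17); Cl- < Br- (same group, 1 shell fewer).
Relative to Ti4+, the ions that are larger are Sc3+, Ca2+, K+, Cl-, Br-. That's 5.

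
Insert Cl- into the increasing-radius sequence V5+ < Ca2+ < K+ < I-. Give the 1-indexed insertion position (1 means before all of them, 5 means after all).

4

Tabulating Z and e⁻: V5+ (Z=23, 18 e⁻), Ca2+ (Z=20, 18 e⁻), K+ (Z=19, 18 e⁻), Cl- (Z=17, 18 e⁻), I- (Z=53, 54 e⁻). V5+ < Ca2+ (isoelectronic, higher Z=23 is smaller); Ca2+ < K+ (isoelectronic, higher Z=20 is smaller); K+ < Cl- (both 18 e⁻, Z=19>17); Cl- < I- (same group, period 3 vs 5).
The complete sequence is V5+ < Ca2+ < K+ < Cl- < I-. Cl- sits at position 4.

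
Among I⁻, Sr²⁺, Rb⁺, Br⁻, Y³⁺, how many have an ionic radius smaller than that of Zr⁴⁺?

First list Z and electron count for each: Zr⁴⁺ (Z=40, 36 e⁻), Y³⁺ (Z=39, 36 e⁻), Sr²⁺ (Z=38, 36 e⁻), Rb⁺ (Z=37, 36 e⁻), Br⁻ (Z=35, 36 e⁻), I⁻ (Z=53, 54 e⁻). Zr⁴⁺ < Y³⁺ (both 36 e⁻, Z=40>39); Y³⁺ < Sr²⁺ (both 36 e⁻, Z=39>38); Sr²⁺ < Rb⁺ (isoelectronic, higher Z=38 is smaller); Rb⁺ < Br⁻ (both 36 e⁻, Z=37>35); Br⁻ < I⁻ (same group, period 4 vs 5).
Overall: Zr⁴⁺ < Y³⁺ < Sr²⁺ < Rb⁺ < Br⁻ < I⁻. Zr⁴⁺ has 0 below it and 5 above. That's 0.

0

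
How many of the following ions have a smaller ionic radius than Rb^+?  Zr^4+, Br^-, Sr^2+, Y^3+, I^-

3

Tabulating Z and e⁻: Zr^4+: 36 e⁻, Z=40, Y^3+: 36 e⁻, Z=39, Sr^2+: 36 e⁻, Z=38, Rb^+: 36 e⁻, Z=37, Br^-: 36 e⁻, Z=35, I^-: 54 e⁻, Z=53. Zr^4+ < Y^3+ (isoelectronic, higher Z=40 is smaller); Y^3+ < Sr^2+ (isoelectronic, higher Z=39 is smaller); Sr^2+ < Rb^+ (both 36 e⁻, Z=38>37); Rb^+ < Br^- (isoelectronic, higher Z=37 is smaller); Br^- < I^- (same group, 1 shell fewer).
Placing each against Rb^+: smaller — Zr^4+, Y^3+, Sr^2+; larger — Br^-, I^-. That's 3.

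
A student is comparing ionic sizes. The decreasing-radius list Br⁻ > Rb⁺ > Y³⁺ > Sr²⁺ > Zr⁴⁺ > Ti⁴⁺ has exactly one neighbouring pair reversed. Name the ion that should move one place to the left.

Check each adjacent pair. Y³⁺ and Sr²⁺ are reversed: both have 36 electrons but Z(Y)=39 > Z(Sr)=38, so Y³⁺ should be the smaller of the two. No other neighbouring pair contradicts the periodic trends, so Sr²⁺ is the ion listed too late.

Sr²⁺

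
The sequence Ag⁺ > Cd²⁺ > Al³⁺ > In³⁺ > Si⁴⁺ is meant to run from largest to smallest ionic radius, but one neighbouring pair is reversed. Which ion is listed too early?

Al³⁺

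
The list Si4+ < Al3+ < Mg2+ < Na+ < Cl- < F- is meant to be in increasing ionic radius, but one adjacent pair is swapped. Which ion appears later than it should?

Scanning neighbour by neighbour, only Cl-/F- violates a trend: same group and charge — period 2 sits above period 3, so F- is smaller. That makes F- the one sitting a position late relative to where it belongs.

F-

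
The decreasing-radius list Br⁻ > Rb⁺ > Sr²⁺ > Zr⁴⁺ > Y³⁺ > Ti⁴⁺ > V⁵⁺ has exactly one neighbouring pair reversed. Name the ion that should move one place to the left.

Compare adjacent ions: Zr⁴⁺ and Y³⁺ share 36 electrons; the higher nuclear charge on Zr (Z=40) contracts it more, so Zr⁴⁺ < Y³⁺ — yet in this decreasing list Zr⁴⁺ sits before Y³⁺. Nothing else is reversed, so Y³⁺ should move one place to the left.

Y³⁺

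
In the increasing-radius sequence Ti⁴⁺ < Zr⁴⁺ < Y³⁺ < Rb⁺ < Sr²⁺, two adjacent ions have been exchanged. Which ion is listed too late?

Compare adjacent ions: they are isoelectronic (36 e⁻) and Sr has more protons than Rb (38 vs 37), making Sr²⁺ smaller — yet in this increasing list Rb⁺ sits before Sr²⁺. Nothing else is reversed, so Sr²⁺ should move one place to the left.

Sr²⁺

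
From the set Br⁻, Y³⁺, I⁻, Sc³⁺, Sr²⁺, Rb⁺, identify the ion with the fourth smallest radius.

Sc³⁺ (Z=21, 18 e⁻), Y³⁺ (Z=39, 36 e⁻), Sr²⁺ (Z=38, 36 e⁻), Rb⁺ (Z=37, 36 e⁻), Br⁻ (Z=35, 36 e⁻), I⁻ (Z=53, 54 e⁻). Sc³⁺ < Y³⁺ (same group, 1 shell fewer); Y³⁺ < Sr²⁺ (isoelectronic, higher Z=39 is smaller); Sr²⁺ < Rb⁺ (both 36 e⁻, Z=38>37); Rb⁺ < Br⁻ (both 36 e⁻, Z=37>35); Br⁻ < I⁻ (same group, 1 shell fewer).
Ordering: Sc³⁺ < Y³⁺ < Sr²⁺ < Rb⁺ < Br⁻ < I⁻. The fourth smallest is Rb⁺.

Rb⁺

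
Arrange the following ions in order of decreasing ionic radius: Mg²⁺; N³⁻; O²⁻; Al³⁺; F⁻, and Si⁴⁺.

N³⁻ > O²⁻ > F⁻ > Mg²⁺ > Al³⁺ > Si⁴⁺

Isoelectronic series (10 e⁻ each). Size is set by nuclear charge: more protons means a smaller ion. Si⁴⁺ (Z=14), Al³⁺ (Z=13), Mg²⁺ (Z=12), F⁻ (Z=9), O²⁻ (Z=8), N³⁻ (Z=7).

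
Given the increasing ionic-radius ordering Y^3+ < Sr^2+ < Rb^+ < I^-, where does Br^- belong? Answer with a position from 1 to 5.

4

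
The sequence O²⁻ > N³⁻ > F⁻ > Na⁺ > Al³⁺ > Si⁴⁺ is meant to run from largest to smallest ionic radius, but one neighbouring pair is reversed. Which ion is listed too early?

Scanning neighbour by neighbour, only O²⁻/N³⁻ violates a trend: O²⁻ and N³⁻ share 10 electrons; the higher nuclear charge on O (Z=8) contracts it more, so O²⁻ < N³⁻. That makes O²⁻ the one sitting a position early relative to where it belongs.

O²⁻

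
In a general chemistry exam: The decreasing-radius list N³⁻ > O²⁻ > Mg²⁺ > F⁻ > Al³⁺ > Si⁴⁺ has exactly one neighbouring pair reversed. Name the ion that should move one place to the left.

F⁻

Compare adjacent ions: Mg²⁺ and F⁻ share 10 electrons; the higher nuclear charge on Mg (Z=12) contracts it more, so Mg²⁺ < F⁻ — yet in this decreasing list Mg²⁺ sits before F⁻. Nothing else is reversed, so F⁻ should move one place to the left.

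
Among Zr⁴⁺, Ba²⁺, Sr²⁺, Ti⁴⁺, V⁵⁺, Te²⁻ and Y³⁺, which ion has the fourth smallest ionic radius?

Y³⁺

Work out protons and electrons: V⁵⁺ has 18 e⁻ (Z=23), Ti⁴⁺ has 18 e⁻ (Z=22), Zr⁴⁺ has 36 e⁻ (Z=40), Y³⁺ has 36 e⁻ (Z=39), Sr²⁺ has 36 e⁻ (Z=38), Ba²⁺ has 54 e⁻ (Z=56), Te²⁻ has 54 e⁻ (Z=52). V⁵⁺ < Ti⁴⁺ (both 18 e⁻, Z=23>22); Ti⁴⁺ < Zr⁴⁺ (same group, 1 shell fewer); Zr⁴⁺ < Y³⁺ (isoelectronic, higher Z=40 is smaller); Y³⁺ < Sr²⁺ (isoelectronic, higher Z=39 is smaller); Sr²⁺ < Ba²⁺ (same group, period 5 vs 6); Ba²⁺ < Te²⁻ (isoelectronic, higher Z=56 is smaller).
Ordering: V⁵⁺ < Ti⁴⁺ < Zr⁴⁺ < Y³⁺ < Sr²⁺ < Ba²⁺ < Te²⁻. The fourth smallest is Y³⁺.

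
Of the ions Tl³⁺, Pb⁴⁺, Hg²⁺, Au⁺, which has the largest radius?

Au⁺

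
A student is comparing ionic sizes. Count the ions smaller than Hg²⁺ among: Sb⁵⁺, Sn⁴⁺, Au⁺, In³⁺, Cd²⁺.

4

Sb⁵⁺ has 46 e⁻ (Z=51), Sn⁴⁺ has 46 e⁻ (Z=50), In³⁺ has 46 e⁻ (Z=49), Cd²⁺ has 46 e⁻ (Z=48), Hg²⁺ has 78 e⁻ (Z=80), Au⁺ has 78 e⁻ (Z=79). Sb⁵⁺ < Sn⁴⁺ (both 46 e⁻, Z=51>50); Sn⁴⁺ < In³⁺ (isoelectronic, higher Z=50 is smaller); In³⁺ < Cd²⁺ (both 46 e⁻, Z=49>48); Cd²⁺ < Hg²⁺ (same group, 1 shell fewer); Hg²⁺ < Au⁺ (both 78 e⁻, Z=80>79).
Placing each against Hg²⁺: smaller — Sb⁵⁺, Sn⁴⁺, In³⁺, Cd²⁺; larger — Au⁺. That's 4.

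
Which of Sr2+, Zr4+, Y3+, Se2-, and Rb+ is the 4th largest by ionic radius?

All of these have 36 electrons (isoelectronic). With the same electron cloud, the ion with the most protons pulls it in tightest. Nuclear charges: Zr4+ (Z=40), Y3+ (Z=39), Sr2+ (Z=38), Rb+ (Z=37), Se2- (Z=34). Highest Z is smallest.
Ordering: Zr4+ < Y3+ < Sr2+ < Rb+ < Se2-. The 4th largest is Y3+.

Y3+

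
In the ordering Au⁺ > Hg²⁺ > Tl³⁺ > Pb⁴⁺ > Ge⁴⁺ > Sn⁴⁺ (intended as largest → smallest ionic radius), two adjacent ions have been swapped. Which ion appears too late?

The pair Ge⁴⁺, Sn⁴⁺ is the wrong way round — both in group 14 with the same charge; Ge⁴⁺ (period 4) has the smaller radius. All other adjacent pairs agree with periodic trends, so Sn⁴⁺ is the misplaced ion.

Sn⁴⁺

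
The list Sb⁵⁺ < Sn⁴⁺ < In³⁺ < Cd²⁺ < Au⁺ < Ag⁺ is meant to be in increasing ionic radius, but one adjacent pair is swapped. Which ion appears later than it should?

Scanning neighbour by neighbour, only Au⁺/Ag⁺ violates a trend: Ag⁺ and Au⁺ are in one column with the same charge; the lighter period-5 ion has one fewer shell and is smaller. That makes Ag⁺ the one sitting a position late relative to where it belongs.

Ag⁺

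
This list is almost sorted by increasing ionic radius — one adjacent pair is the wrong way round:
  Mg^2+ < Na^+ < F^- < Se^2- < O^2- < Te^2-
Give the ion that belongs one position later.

The pair Se^2-, O^2- is the wrong way round — same group and charge — period 2 sits above period 4, so O^2- is smaller. All other adjacent pairs agree with periodic trends, so Se^2- is the misplaced ion.

Se^2-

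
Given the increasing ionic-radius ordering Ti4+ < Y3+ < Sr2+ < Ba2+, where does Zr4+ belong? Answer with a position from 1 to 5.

Tabulating Z and e⁻: Ti4+ has 18 e⁻ (Z=22), Zr4+ has 36 e⁻ (Z=40), Y3+ has 36 e⁻ (Z=39), Sr2+ has 36 e⁻ (Z=38), Ba2+ has 54 e⁻ (Z=56). Ti4+ < Zr4+ (same group, period 4 vs 5); Zr4+ < Y3+ (both 36 e⁻, Z=40>39); Y3+ < Sr2+ (isoelectronic, higher Z=39 is smaller); Sr2+ < Ba2+ (same group, period 5 vs 6).
With Zr4+ included the full order is Ti4+ < Zr4+ < Y3+ < Sr2+ < Ba2+, so it takes position 2.

2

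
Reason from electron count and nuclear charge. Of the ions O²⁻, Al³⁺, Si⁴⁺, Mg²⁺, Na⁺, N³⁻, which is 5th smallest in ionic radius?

O²⁻

All of these have 10 electrons (isoelectronic). With the same electron cloud, the ion with the most protons pulls it in tightest. Nuclear charges: Si⁴⁺ (Z=14), Al³⁺ (Z=13), Mg²⁺ (Z=12), Na⁺ (Z=11), O²⁻ (Z=8), N³⁻ (Z=7). Highest Z is smallest.
Ordering: Si⁴⁺ < Al³⁺ < Mg²⁺ < Na⁺ < O²⁻ < N³⁻. The 5th smallest is O²⁻.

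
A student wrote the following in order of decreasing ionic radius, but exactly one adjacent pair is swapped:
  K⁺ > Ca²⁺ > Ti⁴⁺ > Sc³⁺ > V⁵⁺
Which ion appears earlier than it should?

Ti⁴⁺

Scanning neighbour by neighbour, only Ti⁴⁺/Sc³⁺ violates a trend: Ti⁴⁺ and Sc³⁺ share 18 electrons; the higher nuclear charge on Ti (Z=22) contracts it more, so Ti⁴⁺ < Sc³⁺. That makes Ti⁴⁺ the one sitting a position early relative to where it belongs.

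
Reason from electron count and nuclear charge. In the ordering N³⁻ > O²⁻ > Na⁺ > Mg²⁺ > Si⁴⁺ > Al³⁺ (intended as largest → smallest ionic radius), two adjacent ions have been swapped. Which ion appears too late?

Compare adjacent ions: they are isoelectronic (10 e⁻) and Si has more protons than Al (14 vs 13), making Si⁴⁺ smaller — yet in this decreasing list Si⁴⁺ sits before Al³⁺. Nothing else is reversed, so Al³⁺ should move one place to the left.

Al³⁺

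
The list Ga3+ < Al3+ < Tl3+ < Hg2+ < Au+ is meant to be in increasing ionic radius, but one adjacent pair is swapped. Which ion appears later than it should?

Al3+

Check each adjacent pair. Ga3+ and Al3+ are reversed: both in group 13 with the same charge; Al3+ (period 3) has the smaller radius. No other neighbouring pair contradicts the periodic trends, so Al3+ is the ion listed too late.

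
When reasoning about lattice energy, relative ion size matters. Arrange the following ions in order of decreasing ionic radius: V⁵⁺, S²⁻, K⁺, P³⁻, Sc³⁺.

These species are isoelectronic with 18 electrons. The only difference is the number of protons: V⁵⁺ (Z=23), Sc³⁺ (Z=21), K⁺ (Z=19), S²⁻ (Z=16), P³⁻ (Z=15). The strongest nuclear pull (V⁵⁺) gives the smallest ion.

P³⁻ > S²⁻ > K⁺ > Sc³⁺ > V⁵⁺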